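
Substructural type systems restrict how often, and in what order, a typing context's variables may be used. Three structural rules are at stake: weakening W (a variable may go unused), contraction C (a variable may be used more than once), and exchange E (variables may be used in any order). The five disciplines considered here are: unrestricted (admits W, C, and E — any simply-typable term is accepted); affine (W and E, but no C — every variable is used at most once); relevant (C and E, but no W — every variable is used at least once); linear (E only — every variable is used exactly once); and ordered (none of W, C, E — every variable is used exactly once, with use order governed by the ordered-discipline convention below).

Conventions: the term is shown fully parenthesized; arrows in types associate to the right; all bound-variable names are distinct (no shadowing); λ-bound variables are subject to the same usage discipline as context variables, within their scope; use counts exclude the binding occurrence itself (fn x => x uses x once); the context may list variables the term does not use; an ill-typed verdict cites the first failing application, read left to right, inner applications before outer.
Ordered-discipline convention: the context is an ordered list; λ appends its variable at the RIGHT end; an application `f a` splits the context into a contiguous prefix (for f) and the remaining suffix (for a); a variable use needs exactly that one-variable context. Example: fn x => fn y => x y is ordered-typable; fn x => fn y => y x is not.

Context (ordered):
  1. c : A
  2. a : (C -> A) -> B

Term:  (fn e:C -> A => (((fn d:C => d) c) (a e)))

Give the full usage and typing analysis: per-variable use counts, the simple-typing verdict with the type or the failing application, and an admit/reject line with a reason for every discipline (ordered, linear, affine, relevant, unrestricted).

variable uses: c: 1, a: 1, e (λ-bound): 1, d (λ-bound): 1
use order (left to right): d, c, a, e
typing: ill-typed: an argument A mismatches the expected C
ordered: ✗ — not simply typable
linear: ✗ — fails simple typing
affine: ✗ — a type mismatch blocks all five
relevant: ✗ — the type mismatch rejects it
unrestricted: ✗ — not simply typable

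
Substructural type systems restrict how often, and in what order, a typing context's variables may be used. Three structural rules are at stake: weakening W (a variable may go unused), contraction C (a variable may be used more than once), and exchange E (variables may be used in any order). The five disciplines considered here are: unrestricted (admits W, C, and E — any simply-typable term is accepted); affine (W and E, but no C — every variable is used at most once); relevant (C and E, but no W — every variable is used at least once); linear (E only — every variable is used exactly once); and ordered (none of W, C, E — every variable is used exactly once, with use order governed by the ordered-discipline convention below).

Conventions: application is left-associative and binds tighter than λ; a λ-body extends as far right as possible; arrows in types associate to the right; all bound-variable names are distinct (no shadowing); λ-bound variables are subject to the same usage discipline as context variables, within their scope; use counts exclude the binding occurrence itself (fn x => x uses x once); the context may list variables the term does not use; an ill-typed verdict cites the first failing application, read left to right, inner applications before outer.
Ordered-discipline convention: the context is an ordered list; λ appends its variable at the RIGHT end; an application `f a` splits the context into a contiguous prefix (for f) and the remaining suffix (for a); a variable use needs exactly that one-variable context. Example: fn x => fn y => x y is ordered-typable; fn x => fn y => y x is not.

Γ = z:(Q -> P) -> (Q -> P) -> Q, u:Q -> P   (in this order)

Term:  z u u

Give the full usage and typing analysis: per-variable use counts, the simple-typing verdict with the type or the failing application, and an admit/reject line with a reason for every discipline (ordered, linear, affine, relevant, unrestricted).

use counts: z: 1×, u: 2×
use order (left to right): z, u, u
typing: the term checks, with type Q
ordered ✗ (u ×2 used more than once (contraction))
linear ✗ (u ×2 used more than once (contraction))
affine ✗ (u ×2 used more than once (contraction))
relevant ✓ (z, u: all used, weakening unneeded)
unrestricted ✓ (type-checks (Q) and nothing is barred)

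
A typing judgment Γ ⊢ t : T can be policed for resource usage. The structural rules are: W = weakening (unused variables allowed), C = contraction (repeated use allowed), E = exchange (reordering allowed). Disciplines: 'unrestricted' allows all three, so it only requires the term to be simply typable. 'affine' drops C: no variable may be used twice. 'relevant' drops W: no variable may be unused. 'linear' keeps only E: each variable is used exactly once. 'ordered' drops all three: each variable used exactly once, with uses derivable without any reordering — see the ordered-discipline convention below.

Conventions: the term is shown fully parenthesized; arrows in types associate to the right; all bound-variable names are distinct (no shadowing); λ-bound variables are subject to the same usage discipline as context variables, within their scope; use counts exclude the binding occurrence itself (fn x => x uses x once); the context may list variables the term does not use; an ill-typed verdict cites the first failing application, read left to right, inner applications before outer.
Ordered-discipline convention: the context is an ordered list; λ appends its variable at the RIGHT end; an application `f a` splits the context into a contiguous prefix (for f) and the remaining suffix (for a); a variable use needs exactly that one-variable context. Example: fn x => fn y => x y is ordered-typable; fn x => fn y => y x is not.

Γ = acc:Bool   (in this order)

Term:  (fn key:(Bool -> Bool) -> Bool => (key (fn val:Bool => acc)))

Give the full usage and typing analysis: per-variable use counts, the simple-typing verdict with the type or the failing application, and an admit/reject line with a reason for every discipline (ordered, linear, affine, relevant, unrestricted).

use counts: acc: 1×; key [bound]: 1×; val [bound]: 0×
order of uses: key, acc
typing: the term checks, with type ((Bool -> Bool) -> Bool) -> Bool
ordered ✗ (val left unused)
linear ✗ (val left unused)
affine ✓ (no duplicate uses among acc, key, val)
relevant ✗ (val left unused)
unrestricted ✓ (type-checks (((Bool -> Bool) -> Bool) -> Bool) and nothing is barred)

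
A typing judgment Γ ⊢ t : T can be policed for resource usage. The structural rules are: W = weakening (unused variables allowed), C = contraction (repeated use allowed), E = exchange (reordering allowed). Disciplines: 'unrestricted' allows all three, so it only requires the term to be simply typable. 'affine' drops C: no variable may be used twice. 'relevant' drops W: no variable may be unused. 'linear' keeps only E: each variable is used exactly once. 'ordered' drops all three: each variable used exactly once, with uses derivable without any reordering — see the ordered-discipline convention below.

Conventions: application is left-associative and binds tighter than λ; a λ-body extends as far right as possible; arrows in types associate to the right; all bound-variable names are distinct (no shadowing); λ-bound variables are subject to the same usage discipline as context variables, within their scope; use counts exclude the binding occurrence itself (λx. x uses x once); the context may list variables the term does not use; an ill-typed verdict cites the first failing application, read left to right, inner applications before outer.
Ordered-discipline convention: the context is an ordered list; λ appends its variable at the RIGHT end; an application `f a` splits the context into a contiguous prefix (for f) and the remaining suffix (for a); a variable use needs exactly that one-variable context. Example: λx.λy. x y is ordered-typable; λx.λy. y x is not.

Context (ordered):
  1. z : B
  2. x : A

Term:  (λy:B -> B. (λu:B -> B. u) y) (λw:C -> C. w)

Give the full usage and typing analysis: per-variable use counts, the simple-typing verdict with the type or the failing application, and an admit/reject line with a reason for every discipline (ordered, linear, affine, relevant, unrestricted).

variable uses: z=0; x=0; y (bound)=1; u (bound)=1; w (bound)=1
left-to-right use order: u, y, w
typing: ill-typed: argument of type (C -> C) -> C -> C where B -> B is required
ordered: ✗, fails simple typing
linear: ✗, a type mismatch blocks all five
affine: ✗, the type mismatch rejects it
relevant: ✗, not simply typable
unrestricted: ✗, fails simple typing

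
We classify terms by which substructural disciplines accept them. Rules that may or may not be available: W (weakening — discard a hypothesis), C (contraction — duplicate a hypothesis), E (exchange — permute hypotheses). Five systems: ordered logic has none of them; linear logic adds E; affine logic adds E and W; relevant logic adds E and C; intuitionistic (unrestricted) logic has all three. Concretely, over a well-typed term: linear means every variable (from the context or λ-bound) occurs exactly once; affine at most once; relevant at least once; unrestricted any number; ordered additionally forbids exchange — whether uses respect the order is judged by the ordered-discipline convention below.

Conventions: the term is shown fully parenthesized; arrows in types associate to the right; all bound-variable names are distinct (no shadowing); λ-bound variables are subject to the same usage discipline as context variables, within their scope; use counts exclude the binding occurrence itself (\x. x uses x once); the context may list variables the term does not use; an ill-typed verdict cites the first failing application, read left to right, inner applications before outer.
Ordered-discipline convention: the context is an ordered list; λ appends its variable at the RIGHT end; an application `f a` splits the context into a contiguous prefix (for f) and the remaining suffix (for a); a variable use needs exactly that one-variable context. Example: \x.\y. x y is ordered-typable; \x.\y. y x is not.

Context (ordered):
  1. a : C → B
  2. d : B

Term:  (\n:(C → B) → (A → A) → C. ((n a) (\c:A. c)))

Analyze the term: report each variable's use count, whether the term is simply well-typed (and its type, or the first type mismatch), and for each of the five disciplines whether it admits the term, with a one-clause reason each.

counts: a=1, d=0, n (λ-bound)=1, c (λ-bound)=1
order of uses: n, a, c
typing: well-typed at ((C → B) → (A → A) → C) → C
ordered: ✗, d left unused
linear: ✗, d left unused
affine: ✓, none of a, d, n, c used more than once
relevant: ✗, d left unused
unrestricted: ✓, typability at ((C → B) → (A → A) → C) → C is all that's needed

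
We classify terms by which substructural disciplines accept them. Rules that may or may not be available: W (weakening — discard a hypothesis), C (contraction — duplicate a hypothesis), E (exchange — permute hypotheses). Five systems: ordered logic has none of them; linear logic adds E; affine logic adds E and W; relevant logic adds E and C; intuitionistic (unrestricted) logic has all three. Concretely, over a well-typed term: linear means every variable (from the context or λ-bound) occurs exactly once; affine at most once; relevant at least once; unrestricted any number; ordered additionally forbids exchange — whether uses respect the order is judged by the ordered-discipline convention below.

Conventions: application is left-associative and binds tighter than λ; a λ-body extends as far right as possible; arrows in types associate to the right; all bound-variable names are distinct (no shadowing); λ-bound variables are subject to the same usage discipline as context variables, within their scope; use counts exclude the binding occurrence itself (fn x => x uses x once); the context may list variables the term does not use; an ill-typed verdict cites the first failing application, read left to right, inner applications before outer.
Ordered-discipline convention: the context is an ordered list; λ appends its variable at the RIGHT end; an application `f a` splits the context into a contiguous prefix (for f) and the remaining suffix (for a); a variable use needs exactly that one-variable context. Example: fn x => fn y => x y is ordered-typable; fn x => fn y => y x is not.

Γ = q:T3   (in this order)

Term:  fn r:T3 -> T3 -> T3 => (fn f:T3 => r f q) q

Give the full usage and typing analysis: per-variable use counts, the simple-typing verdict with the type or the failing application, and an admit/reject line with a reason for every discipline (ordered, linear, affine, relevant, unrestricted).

use counts: q: 2; r (λ-bound): 1; f (λ-bound): 1
order of uses: r, f, q, q
typing: well-typed — term : (T3 -> T3 -> T3) -> T3
ordered ✗ (needs contraction — q ×2)
linear ✗ (needs contraction — q ×2)
affine ✗ (needs contraction — q ×2)
relevant ✓ (at least one use each (q, r, f))
unrestricted ✓ (typability at (T3 -> T3 -> T3) -> T3 is all that's needed)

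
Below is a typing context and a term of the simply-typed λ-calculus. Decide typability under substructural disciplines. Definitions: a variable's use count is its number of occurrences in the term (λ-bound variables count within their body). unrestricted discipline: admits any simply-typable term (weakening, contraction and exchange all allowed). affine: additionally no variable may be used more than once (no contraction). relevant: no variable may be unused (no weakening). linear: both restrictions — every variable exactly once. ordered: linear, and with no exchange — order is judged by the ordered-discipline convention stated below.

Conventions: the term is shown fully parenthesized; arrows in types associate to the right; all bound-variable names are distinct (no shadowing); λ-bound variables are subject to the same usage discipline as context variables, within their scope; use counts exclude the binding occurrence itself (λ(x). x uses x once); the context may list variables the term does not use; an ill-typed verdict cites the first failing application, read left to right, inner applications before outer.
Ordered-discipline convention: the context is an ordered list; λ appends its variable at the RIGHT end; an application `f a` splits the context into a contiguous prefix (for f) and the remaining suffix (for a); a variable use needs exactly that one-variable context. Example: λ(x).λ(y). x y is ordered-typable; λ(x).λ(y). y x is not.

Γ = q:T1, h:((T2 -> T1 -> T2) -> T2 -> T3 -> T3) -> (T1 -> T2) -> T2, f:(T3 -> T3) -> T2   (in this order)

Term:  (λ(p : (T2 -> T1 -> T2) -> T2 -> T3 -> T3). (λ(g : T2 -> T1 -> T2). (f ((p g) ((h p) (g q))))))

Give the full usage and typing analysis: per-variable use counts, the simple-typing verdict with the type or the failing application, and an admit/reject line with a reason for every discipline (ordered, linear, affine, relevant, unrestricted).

counts: q: 1, h: 1, f: 1, p (bound): 2, g (bound): 2
uses in reading order: f, p, g, h, p, g, q
typing: ill-typed: argument of type T1 where T2 is required
ordered ✗ (a type mismatch blocks all five)
linear ✗ (the type mismatch rejects it)
affine ✗ (not simply typable)
relevant ✗ (fails simple typing)
unrestricted ✗ (a type mismatch blocks all five)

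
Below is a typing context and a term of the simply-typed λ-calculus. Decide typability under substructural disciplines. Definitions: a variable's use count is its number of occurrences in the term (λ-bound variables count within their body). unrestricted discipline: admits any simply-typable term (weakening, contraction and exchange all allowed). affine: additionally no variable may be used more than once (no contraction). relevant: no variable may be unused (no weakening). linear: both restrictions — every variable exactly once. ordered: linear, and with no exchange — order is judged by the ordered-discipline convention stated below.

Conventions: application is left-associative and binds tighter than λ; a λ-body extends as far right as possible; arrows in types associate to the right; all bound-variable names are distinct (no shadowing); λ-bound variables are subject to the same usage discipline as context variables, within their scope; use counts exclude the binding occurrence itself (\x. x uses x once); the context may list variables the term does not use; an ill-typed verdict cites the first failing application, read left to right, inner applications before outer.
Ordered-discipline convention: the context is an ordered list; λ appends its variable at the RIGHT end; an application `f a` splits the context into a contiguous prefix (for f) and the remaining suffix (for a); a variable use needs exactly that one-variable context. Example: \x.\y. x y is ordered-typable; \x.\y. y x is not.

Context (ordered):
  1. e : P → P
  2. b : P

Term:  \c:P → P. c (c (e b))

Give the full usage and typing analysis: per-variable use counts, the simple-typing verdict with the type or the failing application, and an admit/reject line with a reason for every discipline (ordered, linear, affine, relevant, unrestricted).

usage: e=1; b=1; c [bound]=2
uses in reading order: c, c, e, b
typing: well-typed at (P → P) → P
ordered: ✗ — uses contraction: c ×2
linear: ✗ — uses contraction: c ×2
affine: ✗ — uses contraction: c ×2
relevant: ✓ — none of e, b, c goes unused
unrestricted: ✓ — simply typable at (P → P) → P; W, C, E all held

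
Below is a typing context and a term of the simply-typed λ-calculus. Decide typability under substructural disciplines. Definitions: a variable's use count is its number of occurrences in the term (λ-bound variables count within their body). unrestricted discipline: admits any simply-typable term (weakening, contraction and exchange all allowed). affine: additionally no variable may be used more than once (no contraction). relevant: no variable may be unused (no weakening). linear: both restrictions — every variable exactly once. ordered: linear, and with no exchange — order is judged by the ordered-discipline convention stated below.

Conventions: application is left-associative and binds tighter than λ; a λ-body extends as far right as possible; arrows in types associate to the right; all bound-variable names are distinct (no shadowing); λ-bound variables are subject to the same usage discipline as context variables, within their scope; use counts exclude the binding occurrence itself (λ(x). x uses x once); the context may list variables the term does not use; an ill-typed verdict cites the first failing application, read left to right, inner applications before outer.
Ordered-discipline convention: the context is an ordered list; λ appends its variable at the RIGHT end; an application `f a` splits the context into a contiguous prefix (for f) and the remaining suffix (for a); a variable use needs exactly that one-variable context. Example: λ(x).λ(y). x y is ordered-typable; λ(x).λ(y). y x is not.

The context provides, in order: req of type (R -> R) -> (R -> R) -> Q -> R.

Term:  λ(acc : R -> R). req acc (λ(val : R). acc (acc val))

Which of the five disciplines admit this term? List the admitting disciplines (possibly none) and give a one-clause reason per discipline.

accepted by: relevant, unrestricted
use counts: req: 1; acc [bound]: 3; val [bound]: 1
use order (left to right): req, acc, acc, acc, val
typing: the term checks, with type (R -> R) -> Q -> R
ordered ✗ (repeated use of acc ×3)
linear ✗ (repeated use of acc ×3)
affine ✗ (repeated use of acc ×3)
relevant ✓ (req, acc, val: all used, weakening unneeded)
unrestricted ✓ (type-checks ((R -> R) -> Q -> R) and nothing is barred)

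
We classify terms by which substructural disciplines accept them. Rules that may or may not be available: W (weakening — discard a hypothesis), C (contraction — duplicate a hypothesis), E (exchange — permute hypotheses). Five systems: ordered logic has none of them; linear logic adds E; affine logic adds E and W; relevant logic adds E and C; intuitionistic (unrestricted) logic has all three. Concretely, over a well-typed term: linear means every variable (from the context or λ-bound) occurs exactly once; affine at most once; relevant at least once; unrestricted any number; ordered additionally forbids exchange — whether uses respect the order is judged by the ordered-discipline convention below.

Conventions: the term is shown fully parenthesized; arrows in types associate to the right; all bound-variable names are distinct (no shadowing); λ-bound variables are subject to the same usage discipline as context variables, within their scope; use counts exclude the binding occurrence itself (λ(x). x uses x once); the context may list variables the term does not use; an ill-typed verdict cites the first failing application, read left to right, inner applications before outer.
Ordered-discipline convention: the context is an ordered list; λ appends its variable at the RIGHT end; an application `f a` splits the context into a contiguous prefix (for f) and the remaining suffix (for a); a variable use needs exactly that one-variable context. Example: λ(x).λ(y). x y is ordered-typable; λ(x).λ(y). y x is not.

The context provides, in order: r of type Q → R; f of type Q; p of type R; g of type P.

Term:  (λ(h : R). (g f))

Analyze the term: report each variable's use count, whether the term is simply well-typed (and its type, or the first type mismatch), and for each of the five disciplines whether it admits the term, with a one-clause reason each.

use counts: r ×0; f ×1; p ×0; g ×1; h [bound] ×0
order of uses: g, f
typing: ill-typed: non-arrow in function slot: P
ordered: ✗, not simply typable
linear: ✗, fails simple typing
affine: ✗, a type mismatch blocks all five
relevant: ✗, the type mismatch rejects it
unrestricted: ✗, not simply typable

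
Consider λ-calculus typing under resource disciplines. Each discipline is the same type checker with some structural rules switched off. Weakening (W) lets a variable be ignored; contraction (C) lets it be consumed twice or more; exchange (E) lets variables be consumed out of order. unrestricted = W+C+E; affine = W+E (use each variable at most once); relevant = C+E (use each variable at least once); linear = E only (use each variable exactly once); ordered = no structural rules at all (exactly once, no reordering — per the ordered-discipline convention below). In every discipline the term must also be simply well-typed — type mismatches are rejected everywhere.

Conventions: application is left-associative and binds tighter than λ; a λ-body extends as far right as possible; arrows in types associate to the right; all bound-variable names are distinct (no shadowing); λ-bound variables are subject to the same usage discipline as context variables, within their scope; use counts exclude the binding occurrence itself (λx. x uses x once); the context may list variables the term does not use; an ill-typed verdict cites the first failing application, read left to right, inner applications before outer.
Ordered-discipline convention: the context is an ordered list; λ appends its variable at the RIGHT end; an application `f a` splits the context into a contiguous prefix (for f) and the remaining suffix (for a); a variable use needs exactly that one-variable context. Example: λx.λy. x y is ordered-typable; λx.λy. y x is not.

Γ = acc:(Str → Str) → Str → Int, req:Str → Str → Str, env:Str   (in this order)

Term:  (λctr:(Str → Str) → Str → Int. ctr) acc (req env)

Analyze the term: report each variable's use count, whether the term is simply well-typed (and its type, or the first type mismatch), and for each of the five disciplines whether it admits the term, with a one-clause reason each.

variable uses: acc=1; req=1; env=1; ctr (bound)=1
uses in reading order: ctr, acc, req, env
typing: the term checks, with type Str → Int
ordered ✓ (one use each (acc, req, env, ctr); ordered split holds)
linear ✓ (acc, req, env, ctr: one use apiece)
affine ✓ (at most one use each (acc, req, env, ctr))
relevant ✓ (none of acc, req, env, ctr goes unused)
unrestricted ✓ (typability at Str → Int is all that's needed)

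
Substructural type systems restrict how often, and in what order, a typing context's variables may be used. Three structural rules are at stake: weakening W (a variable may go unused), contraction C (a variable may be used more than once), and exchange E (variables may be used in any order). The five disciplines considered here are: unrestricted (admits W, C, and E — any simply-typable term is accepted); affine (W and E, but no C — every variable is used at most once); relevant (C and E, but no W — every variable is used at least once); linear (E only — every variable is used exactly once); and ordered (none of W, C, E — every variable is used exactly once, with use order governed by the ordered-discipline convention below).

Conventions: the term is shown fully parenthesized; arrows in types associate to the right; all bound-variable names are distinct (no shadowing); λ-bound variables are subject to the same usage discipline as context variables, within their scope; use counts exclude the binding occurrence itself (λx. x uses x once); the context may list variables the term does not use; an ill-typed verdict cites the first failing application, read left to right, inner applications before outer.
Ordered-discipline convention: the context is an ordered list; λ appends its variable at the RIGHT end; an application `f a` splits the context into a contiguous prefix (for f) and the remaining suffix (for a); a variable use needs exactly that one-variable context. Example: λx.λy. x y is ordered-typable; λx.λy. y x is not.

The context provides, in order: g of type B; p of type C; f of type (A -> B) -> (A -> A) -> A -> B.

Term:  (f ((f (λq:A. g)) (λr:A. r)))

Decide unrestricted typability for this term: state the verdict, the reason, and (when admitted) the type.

yes — typability at (A -> A) -> A -> B is all that's needed; term : (A -> A) -> A -> B
usage: g ×1, p ×0, f ×2, q (bound) ×0, r (bound) ×1
left-to-right use order: f, f, g, r
typing: the term checks, with type (A -> A) -> A -> B
across the five disciplines: ordered ✗ · linear ✗ · affine ✗ · relevant ✗ · unrestricted ✓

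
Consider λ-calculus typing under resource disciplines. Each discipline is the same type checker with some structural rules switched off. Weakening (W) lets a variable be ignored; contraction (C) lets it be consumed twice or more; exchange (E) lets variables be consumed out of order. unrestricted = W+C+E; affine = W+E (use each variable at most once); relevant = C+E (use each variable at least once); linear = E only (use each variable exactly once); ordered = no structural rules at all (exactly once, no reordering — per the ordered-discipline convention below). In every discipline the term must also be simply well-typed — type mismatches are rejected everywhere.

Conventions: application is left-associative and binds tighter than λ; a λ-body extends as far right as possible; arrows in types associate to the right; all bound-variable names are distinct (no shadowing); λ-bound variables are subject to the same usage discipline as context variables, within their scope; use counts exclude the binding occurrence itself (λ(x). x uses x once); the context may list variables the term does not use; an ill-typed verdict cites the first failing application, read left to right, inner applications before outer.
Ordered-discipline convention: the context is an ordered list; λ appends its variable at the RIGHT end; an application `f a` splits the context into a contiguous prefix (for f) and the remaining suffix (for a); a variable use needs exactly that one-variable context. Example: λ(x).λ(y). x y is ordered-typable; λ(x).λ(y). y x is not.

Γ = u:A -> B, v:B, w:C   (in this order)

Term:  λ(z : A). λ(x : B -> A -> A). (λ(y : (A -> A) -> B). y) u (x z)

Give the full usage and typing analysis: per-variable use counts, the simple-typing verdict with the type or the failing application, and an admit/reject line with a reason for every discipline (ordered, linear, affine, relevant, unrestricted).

counts: u: 1×; v: 0×; w: 0×; z (bound): 1×; x (bound): 1×; y (bound): 1×
left-to-right use order: y, u, x, z
typing: ill-typed: argument of type A -> B where (A -> A) -> B is required
ordered: ✗ — the type mismatch rejects it
linear: ✗ — not simply typable
affine: ✗ — fails simple typing
relevant: ✗ — a type mismatch blocks all five
unrestricted: ✗ — the type mismatch rejects it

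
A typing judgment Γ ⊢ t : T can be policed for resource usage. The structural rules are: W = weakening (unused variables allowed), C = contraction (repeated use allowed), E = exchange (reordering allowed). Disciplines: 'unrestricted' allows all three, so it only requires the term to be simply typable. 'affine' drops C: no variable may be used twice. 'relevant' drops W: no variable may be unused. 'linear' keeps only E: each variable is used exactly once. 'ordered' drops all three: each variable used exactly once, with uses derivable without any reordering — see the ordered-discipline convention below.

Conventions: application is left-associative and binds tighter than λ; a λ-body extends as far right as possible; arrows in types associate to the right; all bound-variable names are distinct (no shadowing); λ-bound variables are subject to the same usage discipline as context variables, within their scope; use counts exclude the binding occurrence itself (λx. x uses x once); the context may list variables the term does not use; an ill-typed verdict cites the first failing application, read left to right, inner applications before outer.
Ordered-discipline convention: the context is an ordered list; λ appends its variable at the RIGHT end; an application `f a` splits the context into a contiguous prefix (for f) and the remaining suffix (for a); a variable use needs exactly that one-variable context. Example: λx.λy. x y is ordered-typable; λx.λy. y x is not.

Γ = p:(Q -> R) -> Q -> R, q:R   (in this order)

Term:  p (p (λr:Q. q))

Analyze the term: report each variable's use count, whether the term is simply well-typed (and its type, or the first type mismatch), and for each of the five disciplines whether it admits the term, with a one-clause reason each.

usage: p=2; q=1; r (bound)=0
order of uses: p, p, q
typing: ✓ — Q -> R
ordered ✗ (p ×2 used more than once (contraction); r never used (weakening))
linear ✗ (p ×2 used more than once (contraction); r never used (weakening))
affine ✗ (p ×2 used more than once (contraction))
relevant ✗ (r never used (weakening))
unrestricted ✓ (type-checks (Q -> R) and nothing is barred)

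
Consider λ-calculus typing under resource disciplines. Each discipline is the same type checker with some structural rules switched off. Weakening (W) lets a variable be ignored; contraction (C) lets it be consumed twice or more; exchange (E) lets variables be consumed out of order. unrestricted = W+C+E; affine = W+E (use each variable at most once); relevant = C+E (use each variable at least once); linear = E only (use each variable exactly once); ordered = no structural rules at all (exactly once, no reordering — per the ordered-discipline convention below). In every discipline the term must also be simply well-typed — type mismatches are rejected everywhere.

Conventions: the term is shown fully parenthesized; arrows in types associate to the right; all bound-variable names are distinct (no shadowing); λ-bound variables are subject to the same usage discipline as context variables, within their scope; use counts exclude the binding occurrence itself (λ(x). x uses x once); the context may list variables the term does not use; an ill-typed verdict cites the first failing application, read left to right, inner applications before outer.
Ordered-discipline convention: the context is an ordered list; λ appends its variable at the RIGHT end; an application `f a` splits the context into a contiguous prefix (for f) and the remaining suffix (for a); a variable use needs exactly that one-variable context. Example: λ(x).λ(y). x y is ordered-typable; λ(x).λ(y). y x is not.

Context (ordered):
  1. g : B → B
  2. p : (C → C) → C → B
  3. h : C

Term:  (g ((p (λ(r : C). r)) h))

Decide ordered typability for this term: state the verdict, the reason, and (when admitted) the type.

yes — g, p, h, r: once each, no exchange needed; term : B
use counts: g=1; p=1; h=1; r (bound)=1
order of uses: g, p, r, h
typing: well-typed at B
summary: ordered ✓; linear ✓; affine ✓; relevant ✓; unrestricted ✓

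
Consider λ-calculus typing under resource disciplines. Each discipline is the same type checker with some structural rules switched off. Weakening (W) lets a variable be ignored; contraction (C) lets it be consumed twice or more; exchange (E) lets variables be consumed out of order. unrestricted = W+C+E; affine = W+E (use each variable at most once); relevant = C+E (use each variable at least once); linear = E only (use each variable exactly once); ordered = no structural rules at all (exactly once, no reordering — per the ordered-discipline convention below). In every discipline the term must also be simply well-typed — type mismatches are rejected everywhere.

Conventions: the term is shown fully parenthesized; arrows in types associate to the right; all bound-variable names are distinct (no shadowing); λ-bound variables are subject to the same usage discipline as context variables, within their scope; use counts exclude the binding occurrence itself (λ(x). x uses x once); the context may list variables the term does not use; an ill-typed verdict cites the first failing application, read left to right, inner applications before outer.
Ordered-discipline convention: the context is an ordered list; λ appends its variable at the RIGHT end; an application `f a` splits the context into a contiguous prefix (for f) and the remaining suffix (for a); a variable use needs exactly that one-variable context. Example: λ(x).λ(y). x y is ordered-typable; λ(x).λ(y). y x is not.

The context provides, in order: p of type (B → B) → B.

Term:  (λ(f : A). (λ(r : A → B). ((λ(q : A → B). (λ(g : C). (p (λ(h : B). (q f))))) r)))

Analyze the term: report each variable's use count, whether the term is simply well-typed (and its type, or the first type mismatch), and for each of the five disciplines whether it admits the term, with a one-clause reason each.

counts: p: 1×; f [bound]: 1×; r [bound]: 1×; q [bound]: 1×; g [bound]: 0×; h [bound]: 0×
use order (left to right): p, q, f, r
typing: the term checks, with type A → (A → B) → C → B
ordered ✗ (g, h never used (weakening))
linear ✗ (g, h never used (weakening))
affine ✓ (p, f, r, q, g, h: no repeats, contraction unneeded)
relevant ✗ (g, h never used (weakening))
unrestricted ✓ (typability at A → (A → B) → C → B is all that's needed)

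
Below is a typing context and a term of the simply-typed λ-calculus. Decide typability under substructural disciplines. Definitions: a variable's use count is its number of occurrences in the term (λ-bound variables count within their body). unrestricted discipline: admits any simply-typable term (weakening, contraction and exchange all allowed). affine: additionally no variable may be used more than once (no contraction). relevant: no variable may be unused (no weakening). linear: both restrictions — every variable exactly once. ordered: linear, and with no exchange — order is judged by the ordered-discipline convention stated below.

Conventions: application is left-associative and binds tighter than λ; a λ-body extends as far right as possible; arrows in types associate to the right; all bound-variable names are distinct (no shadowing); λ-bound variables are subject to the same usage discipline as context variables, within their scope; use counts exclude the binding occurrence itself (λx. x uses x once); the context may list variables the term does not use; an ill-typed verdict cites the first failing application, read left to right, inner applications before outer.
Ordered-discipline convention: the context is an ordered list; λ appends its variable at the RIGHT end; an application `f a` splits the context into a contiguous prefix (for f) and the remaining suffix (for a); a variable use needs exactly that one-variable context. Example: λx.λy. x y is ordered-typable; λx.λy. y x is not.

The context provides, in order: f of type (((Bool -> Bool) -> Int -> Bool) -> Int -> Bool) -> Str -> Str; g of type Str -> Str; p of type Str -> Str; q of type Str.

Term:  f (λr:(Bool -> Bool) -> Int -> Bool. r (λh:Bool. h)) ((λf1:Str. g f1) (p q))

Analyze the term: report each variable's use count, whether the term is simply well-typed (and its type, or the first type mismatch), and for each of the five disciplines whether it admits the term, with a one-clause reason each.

variable uses: f: 1×; g: 1×; p: 1×; q: 1×; r (λ-bound): 1×; h (λ-bound): 1×; f1 (λ-bound): 1×
left-to-right use order: f, r, h, g, f1, p, q
typing: ✓ — Str
ordered: ✓, f, g, p, q, r, h, f1: once each, no exchange needed
linear: ✓, exactly-once usage across f, g, p, q, r, h, f1
affine: ✓, none of f, g, p, q, r, h, f1 used more than once
relevant: ✓, at least one use each (f, g, p, q, r, h, f1)
unrestricted: ✓, typability at Str is all that's needed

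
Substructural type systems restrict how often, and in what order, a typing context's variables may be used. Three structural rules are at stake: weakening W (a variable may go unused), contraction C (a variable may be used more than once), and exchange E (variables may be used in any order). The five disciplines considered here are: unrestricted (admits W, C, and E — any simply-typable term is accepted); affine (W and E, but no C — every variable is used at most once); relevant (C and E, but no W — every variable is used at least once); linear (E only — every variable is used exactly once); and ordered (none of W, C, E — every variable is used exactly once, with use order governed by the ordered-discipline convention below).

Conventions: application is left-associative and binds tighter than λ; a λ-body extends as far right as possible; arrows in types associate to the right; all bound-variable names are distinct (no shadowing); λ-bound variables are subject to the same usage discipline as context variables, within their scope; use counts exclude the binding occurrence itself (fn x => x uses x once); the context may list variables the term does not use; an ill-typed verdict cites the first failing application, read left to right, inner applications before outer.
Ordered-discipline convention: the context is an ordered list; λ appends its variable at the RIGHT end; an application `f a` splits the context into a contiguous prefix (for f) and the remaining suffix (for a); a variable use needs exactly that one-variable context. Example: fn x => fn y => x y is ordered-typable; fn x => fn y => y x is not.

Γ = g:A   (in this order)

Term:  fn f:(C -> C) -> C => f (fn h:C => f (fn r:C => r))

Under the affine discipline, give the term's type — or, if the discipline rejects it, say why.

not well-typed under affine — needs contraction — f ×2
counts: g: 0, f (bound): 2, h (bound): 0, r (bound): 1
use order (left to right): f, f, r
typing: well-typed at ((C -> C) -> C) -> C
per-discipline verdicts: ordered ✗ | linear ✗ | affine ✗ | relevant ✗ | unrestricted ✓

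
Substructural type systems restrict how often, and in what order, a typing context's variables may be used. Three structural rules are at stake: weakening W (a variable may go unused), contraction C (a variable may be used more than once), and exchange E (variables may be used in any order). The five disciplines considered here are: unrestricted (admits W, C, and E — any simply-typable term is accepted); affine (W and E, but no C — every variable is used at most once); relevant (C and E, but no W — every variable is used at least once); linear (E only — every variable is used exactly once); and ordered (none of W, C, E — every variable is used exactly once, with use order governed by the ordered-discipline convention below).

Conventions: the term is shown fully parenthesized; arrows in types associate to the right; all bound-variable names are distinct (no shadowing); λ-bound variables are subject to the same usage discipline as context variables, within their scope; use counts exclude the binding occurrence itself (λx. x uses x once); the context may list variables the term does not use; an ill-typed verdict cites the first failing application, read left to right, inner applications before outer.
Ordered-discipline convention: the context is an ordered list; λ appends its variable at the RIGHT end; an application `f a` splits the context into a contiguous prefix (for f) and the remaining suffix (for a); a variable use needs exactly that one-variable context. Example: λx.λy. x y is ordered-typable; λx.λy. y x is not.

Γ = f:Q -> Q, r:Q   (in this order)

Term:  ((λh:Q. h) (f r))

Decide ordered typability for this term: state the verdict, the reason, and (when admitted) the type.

yes — f, r, h once each; derivable with no W/C/E; term : Q
usage: f: 1, r: 1, h (λ-bound): 1
use order (left to right): h, f, r
typing: the term checks, with type Q
all disciplines: ordered ✓, linear ✓, affine ✓, relevant ✓, unrestricted ✓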